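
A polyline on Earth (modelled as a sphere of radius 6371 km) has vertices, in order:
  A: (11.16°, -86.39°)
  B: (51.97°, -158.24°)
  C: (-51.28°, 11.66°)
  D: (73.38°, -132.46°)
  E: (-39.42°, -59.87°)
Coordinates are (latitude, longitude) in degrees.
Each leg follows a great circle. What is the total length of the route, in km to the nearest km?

57801 km

Leg A→B: central angle 1.2231 rad, distance 7792.3 km.
Leg B→C: central angle 3.0316 rad, distance 19314.2 km.
Leg C→D: central angle 2.6738 rad, distance 17035.0 km.
Leg D→E: central angle 2.1440 rad, distance 13659.7 km.
Total: 7792.3 + 19314.2 + 17035.0 + 13659.7 ≈ 57801 km.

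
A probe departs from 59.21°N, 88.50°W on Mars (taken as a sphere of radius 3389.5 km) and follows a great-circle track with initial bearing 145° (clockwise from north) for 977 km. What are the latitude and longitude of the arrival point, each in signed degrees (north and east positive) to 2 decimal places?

Angular distance δ = d/R = 977/3389.5 = 0.28824 rad; initial bearing θ = 2.5307 rad.
sin φ₂ = sin φ₁ cos δ + cos φ₁ sin δ cos θ = (0.8590)(0.9587) + (0.5119)(0.2843)(-0.8192) = 0.7044, so φ₂ = 44.78°.
Δλ = atan2(sin θ sin δ cos φ₁, cos δ − sin φ₁ sin φ₂) = atan2(0.0835, 0.3536) = 13.280°.
λ₂ = -88.500° + 13.280° = -75.22°.

44.78°, -75.22°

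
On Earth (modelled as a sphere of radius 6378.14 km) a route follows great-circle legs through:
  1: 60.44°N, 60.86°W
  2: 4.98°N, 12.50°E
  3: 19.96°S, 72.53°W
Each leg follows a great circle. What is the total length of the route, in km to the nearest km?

18319 km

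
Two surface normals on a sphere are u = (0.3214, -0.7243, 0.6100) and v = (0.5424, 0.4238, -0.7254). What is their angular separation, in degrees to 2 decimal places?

125.11°

u·v = -0.5751; |u| = 1.0000, |v| = 1.0000.
cos θ = (u·v)/(|u||v|) = -0.5751, so θ = 125.11°.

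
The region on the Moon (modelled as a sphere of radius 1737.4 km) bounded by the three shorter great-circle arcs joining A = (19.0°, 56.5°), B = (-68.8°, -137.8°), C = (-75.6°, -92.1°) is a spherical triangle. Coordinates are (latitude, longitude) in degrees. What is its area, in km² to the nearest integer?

Side lengths (central angles): a = 0.2621, b = 2.1130, c = 2.2586 rad; semiperimeter s = 2.3169.
By l'Huilier's theorem, tan(E/4) = √[tan(s/2) tan((s−a)/2) tan((s−b)/2) tan((s−c)/2)], giving spherical excess E = 0.4232 rad.
Area = E·R² = 0.4232 × (1737.4)² ≈ 1277491 km².

1277491 km²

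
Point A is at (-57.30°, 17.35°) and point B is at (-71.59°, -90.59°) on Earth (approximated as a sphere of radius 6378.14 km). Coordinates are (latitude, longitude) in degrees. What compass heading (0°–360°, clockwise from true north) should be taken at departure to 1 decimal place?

206.8°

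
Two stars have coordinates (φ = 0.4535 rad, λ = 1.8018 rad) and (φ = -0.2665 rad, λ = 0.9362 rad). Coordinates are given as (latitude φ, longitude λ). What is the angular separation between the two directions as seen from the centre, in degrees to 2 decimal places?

In radians: φ₁ = 0.4535, φ₂ = -0.2665, Δλ = -49.595° = -0.8656 rad.
cos c = sin φ₁ sin φ₂ + cos φ₁ cos φ₂ cos Δλ = (0.4381)(-0.2634) + (0.8989)(0.9647)(0.6482) = 0.44672,
so c = arccos(0.44672) = 1.10771 rad.
So the angular separation is 63.47°.

63.47°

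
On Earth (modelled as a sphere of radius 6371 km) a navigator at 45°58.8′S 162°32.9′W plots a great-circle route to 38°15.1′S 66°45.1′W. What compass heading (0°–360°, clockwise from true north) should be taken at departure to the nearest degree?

122°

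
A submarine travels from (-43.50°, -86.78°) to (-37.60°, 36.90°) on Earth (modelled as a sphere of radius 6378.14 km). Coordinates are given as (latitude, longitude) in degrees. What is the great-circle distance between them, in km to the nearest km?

9372 km

Let φ₁ = -0.7592 rad, φ₂ = -0.6562 rad, and Δλ = 2.1586 rad.
Haversine: a = sin²(Δφ/2) + cos φ₁ cos φ₂ sin²(Δλ/2) = 0.0026 + (0.7254)(0.7923)(0.7773) = 0.44935.
Central angle c = 2·arcsin(√a) = 1.46933 rad.
Distance = R·c = 6378.14 × 1.4693 ≈ 9372 km.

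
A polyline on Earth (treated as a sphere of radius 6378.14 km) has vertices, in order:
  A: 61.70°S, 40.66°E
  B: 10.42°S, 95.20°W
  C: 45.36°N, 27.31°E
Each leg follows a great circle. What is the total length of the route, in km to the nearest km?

24502 km

Leg A→B: central angle 1.7471 rad, distance 11143.1 km.
Leg B→C: central angle 2.0945 rad, distance 13359.1 km.
Total: 11143.1 + 13359.1 ≈ 24502 km.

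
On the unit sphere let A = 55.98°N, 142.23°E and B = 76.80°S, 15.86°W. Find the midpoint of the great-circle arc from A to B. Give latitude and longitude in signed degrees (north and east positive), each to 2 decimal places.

Central angle δ = 2.7531 rad. Interpolating on the sphere with fraction f = 0.5:
P = [sin((1−f)δ)·A + sin(fδ)·B] / sin δ = 2.5902·A + 2.5902·B in Cartesian coordinates,
giving P = (-0.5766, 0.7260, -0.3749), i.e. latitude -22.02°, longitude 128.46°.

-22.02°, 128.46°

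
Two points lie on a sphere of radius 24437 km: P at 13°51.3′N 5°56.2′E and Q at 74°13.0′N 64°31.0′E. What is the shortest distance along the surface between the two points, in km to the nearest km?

29173 km

Let φ₁ = 0.2418 rad, φ₂ = 1.2953 rad, and Δλ = 1.0224 rad.
cos c = sin φ₁ sin φ₂ + cos φ₁ cos φ₂ cos Δλ = (0.2395)(0.9623) + (0.9709)(0.2720)(0.5213) = 0.36811,
so c = arccos(0.36811) = 1.19382 rad.
Distance = R·c = 24437 × 1.1938 ≈ 29173 km.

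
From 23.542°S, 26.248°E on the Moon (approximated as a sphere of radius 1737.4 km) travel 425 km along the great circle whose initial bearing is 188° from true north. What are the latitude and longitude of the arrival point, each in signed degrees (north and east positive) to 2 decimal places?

-37.40°, 23.82°

Angular distance δ = d/R = 425/1737.4 = 0.24462 rad; initial bearing θ = 3.2812 rad.
sin φ₂ = sin φ₁ cos δ + cos φ₁ sin δ cos θ = (-0.3994)(0.9702) + (0.9168)(0.2422)(-0.9903) = -0.6074, so φ₂ = -37.40°.
Δλ = atan2(sin θ sin δ cos φ₁, cos δ − sin φ₁ sin φ₂) = atan2(-0.0309, 0.7276) = -2.432°.
λ₂ = 26.248° − 2.432° = 23.82°.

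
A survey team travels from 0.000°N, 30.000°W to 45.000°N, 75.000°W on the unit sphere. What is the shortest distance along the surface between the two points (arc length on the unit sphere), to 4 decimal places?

1.0472

Let φ₁ = 0.0000 rad, φ₂ = 0.7854 rad, and Δλ = -0.7854 rad.
cos c = sin φ₁ sin φ₂ + cos φ₁ cos φ₂ cos Δλ = (0.0000)(0.7071) + (1.0000)(0.7071)(0.7071) = 0.50000,
so c = arccos(0.50000) = 1.04720 rad.
On the unit sphere the arc length equals the central angle: 1.0472.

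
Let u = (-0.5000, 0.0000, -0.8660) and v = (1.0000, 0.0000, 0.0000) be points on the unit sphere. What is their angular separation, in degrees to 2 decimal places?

120.00°

u·v = -0.5000; |u| = 1.0000, |v| = 1.0000.
cos θ = (u·v)/(|u||v|) = -0.5000, so θ = 120.00°.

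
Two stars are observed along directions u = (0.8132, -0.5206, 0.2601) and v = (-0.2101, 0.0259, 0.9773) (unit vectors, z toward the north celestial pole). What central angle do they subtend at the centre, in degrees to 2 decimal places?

85.99°

u·v = 0.0699; |u| = 1.0000, |v| = 1.0000.
cos θ = (u·v)/(|u||v|) = 0.0699, so θ = 85.99°.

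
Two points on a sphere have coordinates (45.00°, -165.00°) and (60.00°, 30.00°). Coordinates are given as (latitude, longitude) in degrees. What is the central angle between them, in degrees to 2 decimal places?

74.28°

Let φ₁ = 0.7854 rad, φ₂ = 1.0472 rad, and Δλ = -2.8798 rad.
Haversine: a = sin²(Δφ/2) + cos φ₁ cos φ₂ sin²(Δλ/2) = 0.0170 + (0.7071)(0.5000)(0.9830) = 0.36457.
Central angle c = 2·arcsin(√a) = 1.29650 rad.
So the angular separation is 74.28°.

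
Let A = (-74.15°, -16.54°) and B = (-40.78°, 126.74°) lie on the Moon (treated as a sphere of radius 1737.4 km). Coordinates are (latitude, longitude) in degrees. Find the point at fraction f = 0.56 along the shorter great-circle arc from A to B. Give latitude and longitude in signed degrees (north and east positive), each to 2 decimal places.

-67.35°, 113.99°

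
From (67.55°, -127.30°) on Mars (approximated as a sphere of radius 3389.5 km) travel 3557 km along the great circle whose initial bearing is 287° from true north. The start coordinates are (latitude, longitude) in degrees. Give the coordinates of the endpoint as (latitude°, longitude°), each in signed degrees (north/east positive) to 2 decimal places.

33.86°, 139.66°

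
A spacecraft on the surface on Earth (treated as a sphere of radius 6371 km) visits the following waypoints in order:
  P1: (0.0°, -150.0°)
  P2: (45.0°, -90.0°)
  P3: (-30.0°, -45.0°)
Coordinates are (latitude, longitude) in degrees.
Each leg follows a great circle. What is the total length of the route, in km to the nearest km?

17206 km

Leg P1→P2: central angle 1.2094 rad, distance 7705.3 km.
Leg P2→P3: central angle 1.4913 rad, distance 9500.8 km.
Total: 7705.3 + 9500.8 ≈ 17206 km.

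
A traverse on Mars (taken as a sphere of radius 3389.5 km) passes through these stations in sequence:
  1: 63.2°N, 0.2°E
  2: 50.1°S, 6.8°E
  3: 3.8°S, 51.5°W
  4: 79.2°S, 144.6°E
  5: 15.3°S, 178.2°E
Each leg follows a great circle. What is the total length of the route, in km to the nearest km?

20293 km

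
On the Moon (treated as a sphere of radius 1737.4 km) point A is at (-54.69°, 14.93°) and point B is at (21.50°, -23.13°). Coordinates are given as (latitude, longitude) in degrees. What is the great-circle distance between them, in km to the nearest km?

Let φ₁ = -0.9545 rad, φ₂ = 0.3752 rad, and Δλ = -0.6643 rad.
cos c = sin φ₁ sin φ₂ + cos φ₁ cos φ₂ cos Δλ = (-0.8160)(0.3665) + (0.5780)(0.9304)(0.7874) = 0.12435,
so c = arccos(0.12435) = 1.44612 rad.
Distance = R·c = 1737.4 × 1.4461 ≈ 2512 km.

2512 km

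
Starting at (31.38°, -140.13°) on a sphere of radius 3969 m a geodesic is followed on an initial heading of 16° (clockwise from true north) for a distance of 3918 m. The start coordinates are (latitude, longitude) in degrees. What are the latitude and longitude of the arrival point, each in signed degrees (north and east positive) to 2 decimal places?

76.35°, -63.06°

Angular distance δ = d/R = 3918/3969 = 0.98715 rad; initial bearing θ = 0.2793 rad.
sin φ₂ = sin φ₁ cos δ + cos φ₁ sin δ cos θ = (0.5207)(0.5511) + (0.8537)(0.8345)(0.9613) = 0.9718, so φ₂ = 76.35°.
Δλ = atan2(sin θ sin δ cos φ₁, cos δ − sin φ₁ sin φ₂) = atan2(0.1964, 0.0451) = 77.075°.
λ₂ = -140.130° + 77.075° = -63.06°.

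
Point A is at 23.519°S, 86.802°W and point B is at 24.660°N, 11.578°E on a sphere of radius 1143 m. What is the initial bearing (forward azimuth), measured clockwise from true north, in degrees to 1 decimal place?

69.9°

Δλ = 98.380° = 1.7171 rad.
y = sin Δλ · cos φ₂ = (0.9893)(0.9088) = 0.8991
x = cos φ₁ sin φ₂ − sin φ₁ cos φ₂ cos Δλ = (0.9169)(0.4172) − (-0.3991)(0.9088)(-0.1457) = 0.3297
θ = atan2(y, x) = 69.86°, so the bearing is 69.9°.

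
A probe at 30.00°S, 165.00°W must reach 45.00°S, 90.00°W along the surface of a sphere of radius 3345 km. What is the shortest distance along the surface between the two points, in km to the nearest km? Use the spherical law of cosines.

3456 km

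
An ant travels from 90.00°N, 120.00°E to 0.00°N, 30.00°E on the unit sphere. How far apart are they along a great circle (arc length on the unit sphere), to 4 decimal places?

Let φ₁ = 1.5708 rad, φ₂ = 0.0000 rad, and Δλ = -1.5708 rad.
cos c = sin φ₁ sin φ₂ + cos φ₁ cos φ₂ cos Δλ = (1.0000)(0.0000) + (0.0000)(1.0000)(0.0000) = 0.00000,
so c = arccos(0.00000) = 1.57080 rad.
On the unit sphere the arc length equals the central angle: 1.5708.

1.5708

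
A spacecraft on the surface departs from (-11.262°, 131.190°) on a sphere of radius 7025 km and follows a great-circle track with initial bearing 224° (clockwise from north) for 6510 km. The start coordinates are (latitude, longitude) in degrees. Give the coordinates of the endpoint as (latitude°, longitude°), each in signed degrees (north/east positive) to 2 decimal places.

Angular distance δ = d/R = 6510/7025 = 0.92669 rad; initial bearing θ = 3.9095 rad.
sin φ₂ = sin φ₁ cos δ + cos φ₁ sin δ cos θ = (-0.1953)(0.6005) + (0.9807)(0.7996)(-0.7193) = -0.6814, so φ₂ = -42.95°.
Δλ = atan2(sin θ sin δ cos φ₁, cos δ − sin φ₁ sin φ₂) = atan2(-0.5448, 0.4674) = -49.371°.
λ₂ = 131.190° − 49.371° = 81.82°.

-42.95°, 81.82°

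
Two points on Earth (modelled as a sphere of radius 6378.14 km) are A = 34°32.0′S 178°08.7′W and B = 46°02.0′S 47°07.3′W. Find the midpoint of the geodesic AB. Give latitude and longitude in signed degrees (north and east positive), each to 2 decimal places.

-63.55°, -123.25°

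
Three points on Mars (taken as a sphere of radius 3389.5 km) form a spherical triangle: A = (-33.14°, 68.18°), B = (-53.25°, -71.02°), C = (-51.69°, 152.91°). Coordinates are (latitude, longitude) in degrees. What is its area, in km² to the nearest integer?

Side lengths (central angles): a = 1.2008, b = 1.0740, c = 1.5120 rad; semiperimeter s = 1.8934.
By l'Huilier's theorem, tan(E/4) = √[tan(s/2) tan((s−a)/2) tan((s−b)/2) tan((s−c)/2)], giving spherical excess E = 0.8086 rad.
Area = E·R² = 0.8086 × (3389.5)² ≈ 9290049 km².

9290049 km²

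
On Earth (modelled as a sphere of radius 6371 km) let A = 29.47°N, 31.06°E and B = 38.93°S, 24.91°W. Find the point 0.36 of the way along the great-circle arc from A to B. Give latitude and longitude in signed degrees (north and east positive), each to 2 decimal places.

4.60°, 11.58°

Central angle δ = 1.5009 rad. Interpolating on the sphere with fraction f = 0.36:
P = [sin((1−f)δ)·A + sin(fδ)·B] / sin δ = 0.8215·A + 0.5157·B in Cartesian coordinates,
giving P = (0.9765, 0.2001, 0.0801), i.e. latitude 4.60°, longitude 11.58°.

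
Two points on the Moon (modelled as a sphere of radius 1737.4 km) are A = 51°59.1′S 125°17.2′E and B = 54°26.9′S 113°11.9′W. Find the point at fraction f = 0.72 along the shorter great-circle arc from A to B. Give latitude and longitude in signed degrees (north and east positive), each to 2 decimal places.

-66.59°, -139.91°

The central angle between A and B is δ = 1.0998 rad.
With f = 0.72, the slerp weights are sin((1−f)δ)/sin δ = 0.3401 and sin(fδ)/sin δ = 0.7986.
Weighted sum of the unit vectors: (0.3401)·(-0.3558,0.5027,-0.7878) + (0.7986)·(-0.2290,-0.5344,-0.8136) = (-0.3039, -0.2558, -0.9177).
Converting back: φ = atan2(z, √(x²+y²)) = -66.59°, λ = atan2(y, x) = -139.91°.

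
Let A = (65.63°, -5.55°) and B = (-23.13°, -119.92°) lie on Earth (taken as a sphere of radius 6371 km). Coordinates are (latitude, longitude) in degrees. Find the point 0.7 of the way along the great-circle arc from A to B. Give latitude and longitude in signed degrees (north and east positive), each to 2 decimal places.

9.94°, -104.65°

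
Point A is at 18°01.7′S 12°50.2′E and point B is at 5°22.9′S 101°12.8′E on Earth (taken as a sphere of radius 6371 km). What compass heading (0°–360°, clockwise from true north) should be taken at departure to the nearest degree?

95°

Δλ = 88.377° = 1.5425 rad.
y = sin Δλ · cos φ₂ = (0.9996)(0.9956) = 0.9952
x = cos φ₁ sin φ₂ − sin φ₁ cos φ₂ cos Δλ = (0.9509)(-0.0938) − (-0.3095)(0.9956)(0.0283) = -0.0805
θ = atan2(y, x) = 94.62°, so the bearing is 95°.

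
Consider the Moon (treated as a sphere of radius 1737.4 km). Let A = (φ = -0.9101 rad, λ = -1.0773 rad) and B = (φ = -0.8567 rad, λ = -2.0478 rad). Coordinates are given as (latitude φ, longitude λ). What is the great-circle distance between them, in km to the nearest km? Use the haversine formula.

1047 km

Let φ₁ = -0.9101 rad, φ₂ = -0.8567 rad, and Δλ = -0.9705 rad.
Haversine: a = sin²(Δφ/2) + cos φ₁ cos φ₂ sin²(Δλ/2) = 0.0007 + (0.6137)(0.6549)(0.2176) = 0.08815.
Central angle c = 2·arcsin(√a) = 0.60289 rad.
Distance = R·c = 1737.4 × 0.6029 ≈ 1047 km.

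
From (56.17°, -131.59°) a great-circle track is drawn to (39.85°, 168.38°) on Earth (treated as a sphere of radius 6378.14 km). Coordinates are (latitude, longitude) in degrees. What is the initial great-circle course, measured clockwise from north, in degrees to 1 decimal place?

273.3°

With φ₁ = 0.9804, φ₂ = 0.6955, Δλ = -1.0477 rad, the forward-azimuth formula gives
θ = atan2( sin Δλ cos φ₂ , cos φ₁ sin φ₂ − sin φ₁ cos φ₂ cos Δλ ) = atan2(-0.6651, 0.0382) = -86.72°.
Adding 360° brings this into [0°, 360°): 273.3°.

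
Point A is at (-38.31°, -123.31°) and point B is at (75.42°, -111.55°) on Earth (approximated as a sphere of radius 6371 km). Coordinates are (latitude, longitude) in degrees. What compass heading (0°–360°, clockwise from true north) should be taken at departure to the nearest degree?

3°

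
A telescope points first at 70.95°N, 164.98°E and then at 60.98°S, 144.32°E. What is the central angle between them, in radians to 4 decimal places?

2.3164 rad

In radians: φ₁ = 1.2383, φ₂ = -1.0643, Δλ = -20.660° = -0.3606 rad.
cos c = sin φ₁ sin φ₂ + cos φ₁ cos φ₂ cos Δλ = (0.9452)(-0.8745) + (0.3264)(0.4851)(0.9357) = -0.67840,
so c = arccos(-0.67840) = 2.31639 rad.
So the angular separation is 2.3164 rad.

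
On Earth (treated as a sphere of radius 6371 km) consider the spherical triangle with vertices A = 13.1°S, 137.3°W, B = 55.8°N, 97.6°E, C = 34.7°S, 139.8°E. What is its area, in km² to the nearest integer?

77424487 km²

Side lengths (central angles): a = 1.6997, b = 1.3408, c = 2.0970 rad; semiperimeter s = 2.5687.
By l'Huilier's theorem, tan(E/4) = √[tan(s/2) tan((s−a)/2) tan((s−b)/2) tan((s−c)/2)], giving spherical excess E = 1.9075 rad.
Area = E·R² = 1.9075 × (6371)² ≈ 77424487 km².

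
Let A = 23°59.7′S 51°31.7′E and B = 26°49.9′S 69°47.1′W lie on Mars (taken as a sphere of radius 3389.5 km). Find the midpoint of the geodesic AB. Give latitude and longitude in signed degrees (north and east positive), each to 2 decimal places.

Central angle δ = 1.8133 rad. Interpolating on the sphere with fraction f = 0.5:
P = [sin((1−f)δ)·A + sin(fδ)·B] / sin δ = 0.8112·A + 0.8112·B in Cartesian coordinates,
giving P = (0.7112, -0.0991, -0.6960), i.e. latitude -44.11°, longitude -7.93°.

-44.11°, -7.93°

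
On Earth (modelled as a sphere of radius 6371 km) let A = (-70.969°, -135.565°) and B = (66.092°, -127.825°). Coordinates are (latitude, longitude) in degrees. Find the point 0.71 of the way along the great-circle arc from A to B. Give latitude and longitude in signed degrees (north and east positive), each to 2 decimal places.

26.35°, -130.47°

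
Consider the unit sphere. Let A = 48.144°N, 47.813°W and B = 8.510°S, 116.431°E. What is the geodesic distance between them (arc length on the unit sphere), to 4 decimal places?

In radians: φ₁ = 0.8403, φ₂ = -0.1485, Δλ = 164.244° = 2.8666 rad.
cos c = sin φ₁ sin φ₂ + cos φ₁ cos φ₂ cos Δλ = (0.7448)(-0.1480) + (0.6673)(0.9890)(-0.9624) = -0.74534,
so c = arccos(-0.74534) = 2.41184 rad.
On the unit sphere the arc length equals the central angle: 2.4118.

2.4118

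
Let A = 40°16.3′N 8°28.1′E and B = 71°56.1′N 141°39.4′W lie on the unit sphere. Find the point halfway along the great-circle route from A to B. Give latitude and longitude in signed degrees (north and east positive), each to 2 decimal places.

72.04°, -8.89°

Central angle δ = 1.1490 rad. Interpolating on the sphere with fraction f = 0.5:
P = [sin((1−f)δ)·A + sin(fδ)·B] / sin δ = 0.5956·A + 0.5956·B in Cartesian coordinates,
giving P = (0.3046, -0.0477, 0.9513), i.e. latitude 72.04°, longitude -8.89°.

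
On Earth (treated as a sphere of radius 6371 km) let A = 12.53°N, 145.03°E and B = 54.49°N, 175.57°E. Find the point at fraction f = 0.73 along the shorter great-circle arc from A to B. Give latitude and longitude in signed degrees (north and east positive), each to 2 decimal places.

44.03°, 163.53°

The central angle between A and B is δ = 0.8434 rad.
With f = 0.73, the slerp weights are sin((1−f)δ)/sin δ = 0.3022 and sin(fδ)/sin δ = 0.7732.
Weighted sum of the unit vectors: (0.3022)·(-0.7999,0.5595,0.2170) + (0.7732)·(-0.5791,0.0449,0.8140) = (-0.6896, 0.2038, 0.6950).
Converting back: φ = atan2(z, √(x²+y²)) = 44.03°, λ = atan2(y, x) = 163.53°.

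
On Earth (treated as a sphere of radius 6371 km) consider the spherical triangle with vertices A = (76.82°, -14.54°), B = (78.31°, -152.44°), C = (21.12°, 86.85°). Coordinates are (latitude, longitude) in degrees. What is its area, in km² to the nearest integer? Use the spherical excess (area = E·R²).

12115898 km²

Side lengths (central angles): a = 1.3116, b = 1.2568, c = 0.4048 rad; semiperimeter s = 1.4866.
By l'Huilier's theorem, tan(E/4) = √[tan(s/2) tan((s−a)/2) tan((s−b)/2) tan((s−c)/2)], giving spherical excess E = 0.2985 rad.
Area = E·R² = 0.2985 × (6371)² ≈ 12115898 km².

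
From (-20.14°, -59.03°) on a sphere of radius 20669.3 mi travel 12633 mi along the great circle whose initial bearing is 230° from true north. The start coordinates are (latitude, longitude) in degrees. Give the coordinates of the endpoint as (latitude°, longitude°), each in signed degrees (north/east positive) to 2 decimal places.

-38.92°, -93.44°

Angular distance δ = d/R = 12633/20669.3 = 0.61120 rad; initial bearing θ = 4.0143 rad.
sin φ₂ = sin φ₁ cos δ + cos φ₁ sin δ cos θ = (-0.3443)(0.8190) + (0.9389)(0.5738)(-0.6428) = -0.6283, so φ₂ = -38.92°.
Δλ = atan2(sin θ sin δ cos φ₁, cos δ − sin φ₁ sin φ₂) = atan2(-0.4127, 0.6026) = -34.405°.
λ₂ = -59.030° − 34.405° = -93.44°.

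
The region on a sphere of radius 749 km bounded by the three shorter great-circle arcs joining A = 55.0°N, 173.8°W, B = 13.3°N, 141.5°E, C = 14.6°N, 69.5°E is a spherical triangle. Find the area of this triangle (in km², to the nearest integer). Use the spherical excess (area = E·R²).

Side lengths (central angles): a = 1.2143, b = 1.6137, c = 0.9457 rad; semiperimeter s = 1.8868.
By l'Huilier's theorem, tan(E/4) = √[tan(s/2) tan((s−a)/2) tan((s−b)/2) tan((s−c)/2)], giving spherical excess E = 0.7262 rad.
Area = E·R² = 0.7262 × (749)² ≈ 407391 km².

407391 km²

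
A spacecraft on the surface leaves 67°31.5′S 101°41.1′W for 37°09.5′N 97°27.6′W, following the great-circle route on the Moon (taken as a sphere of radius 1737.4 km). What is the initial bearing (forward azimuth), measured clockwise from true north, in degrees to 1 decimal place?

3.5°

Δλ = 4.225° = 0.0737 rad.
y = sin Δλ · cos φ₂ = (0.0737)(0.7970) = 0.0587
x = cos φ₁ sin φ₂ − sin φ₁ cos φ₂ cos Δλ = (0.3823)(0.6040) − (-0.9240)(0.7970)(0.9973) = 0.9653
θ = atan2(y, x) = 3.48°, so the bearing is 3.5°.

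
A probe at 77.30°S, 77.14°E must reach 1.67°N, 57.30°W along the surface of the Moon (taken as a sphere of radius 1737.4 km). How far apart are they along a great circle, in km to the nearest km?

In radians: φ₁ = -1.3491, φ₂ = 0.0291, Δλ = -134.440° = -2.3464 rad.
cos c = sin φ₁ sin φ₂ + cos φ₁ cos φ₂ cos Δλ = (-0.9755)(0.0291) + (0.2198)(0.9996)(-0.7002) = -0.18229,
so c = arccos(-0.18229) = 1.75411 rad.
Distance = R·c = 1737.4 × 1.7541 ≈ 3048 km.

3048 km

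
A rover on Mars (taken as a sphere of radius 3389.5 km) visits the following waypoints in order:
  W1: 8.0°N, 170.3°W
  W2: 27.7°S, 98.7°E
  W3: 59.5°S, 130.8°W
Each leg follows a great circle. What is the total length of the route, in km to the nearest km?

Leg W1→W2: central angle 1.6509 rad, distance 5595.6 km.
Leg W2→W3: central angle 1.4619 rad, distance 4955.1 km.
Total: 5595.6 + 4955.1 ≈ 10551 km.

10551 km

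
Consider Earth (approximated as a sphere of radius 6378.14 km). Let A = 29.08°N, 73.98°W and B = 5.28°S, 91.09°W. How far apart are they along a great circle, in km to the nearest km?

Let φ₁ = 0.5075 rad, φ₂ = -0.0922 rad, and Δλ = -0.2986 rad.
cos c = sin φ₁ sin φ₂ + cos φ₁ cos φ₂ cos Δλ = (0.4860)(-0.0920) + (0.8739)(0.9958)(0.9557) = 0.78699,
so c = arccos(0.78699) = 0.66488 rad.
Distance = R·c = 6378.14 × 0.6649 ≈ 4241 km.

4241 km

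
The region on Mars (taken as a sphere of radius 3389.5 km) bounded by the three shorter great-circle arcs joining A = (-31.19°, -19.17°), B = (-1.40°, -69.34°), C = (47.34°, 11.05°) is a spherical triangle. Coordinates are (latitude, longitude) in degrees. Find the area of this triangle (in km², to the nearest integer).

9959399 km²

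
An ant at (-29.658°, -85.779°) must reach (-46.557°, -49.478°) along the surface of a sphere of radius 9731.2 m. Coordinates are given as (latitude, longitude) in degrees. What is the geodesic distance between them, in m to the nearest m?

With latitudes φ₁ = -29.658°, φ₂ = -46.557° and longitude difference Δλ = 36.301°:
cos c = sin φ₁ sin φ₂ + cos φ₁ cos φ₂ cos Δλ = (-0.4948)(-0.7261) + (0.8690)(0.6876)(0.8059) = 0.84085,
so c = arccos(0.84085) = 0.57195 rad.
Distance = R·c = 9731.2 × 0.5720 ≈ 5566 m.

5566 m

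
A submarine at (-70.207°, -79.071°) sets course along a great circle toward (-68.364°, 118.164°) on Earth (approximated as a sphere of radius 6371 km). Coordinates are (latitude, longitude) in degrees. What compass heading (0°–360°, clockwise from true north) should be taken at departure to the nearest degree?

190°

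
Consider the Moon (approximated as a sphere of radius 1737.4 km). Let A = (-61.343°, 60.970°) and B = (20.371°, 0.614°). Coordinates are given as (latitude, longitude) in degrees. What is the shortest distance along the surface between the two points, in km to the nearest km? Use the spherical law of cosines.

In radians: φ₁ = -1.0706, φ₂ = 0.3555, Δλ = -60.356° = -1.0534 rad.
cos c = sin φ₁ sin φ₂ + cos φ₁ cos φ₂ cos Δλ = (-0.8775)(0.3481) + (0.4796)(0.9375)(0.4946) = -0.08310,
so c = arccos(-0.08310) = 1.65399 rad.
Distance = R·c = 1737.4 × 1.6540 ≈ 2874 km.

2874 km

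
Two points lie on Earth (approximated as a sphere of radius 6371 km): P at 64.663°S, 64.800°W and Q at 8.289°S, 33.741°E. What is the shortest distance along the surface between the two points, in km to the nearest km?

9578 km

In radians: φ₁ = -1.1286, φ₂ = -0.1447, Δλ = 98.541° = 1.7199 rad.
Haversine: a = sin²(Δφ/2) + cos φ₁ cos φ₂ sin²(Δλ/2) = 0.2231 + (0.4279)(0.9896)(0.5743) = 0.46630.
Central angle c = 2·arcsin(√a) = 1.50334 rad.
Distance = R·c = 6371 × 1.5033 ≈ 9578 km.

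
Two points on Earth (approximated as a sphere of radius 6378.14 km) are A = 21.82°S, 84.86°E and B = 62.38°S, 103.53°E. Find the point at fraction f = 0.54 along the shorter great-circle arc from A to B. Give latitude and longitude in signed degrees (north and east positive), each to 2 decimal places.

-44.07°, 91.71°

The central angle between A and B is δ = 0.7421 rad.
With f = 0.54, the slerp weights are sin((1−f)δ)/sin δ = 0.4953 and sin(fδ)/sin δ = 0.5772.
Weighted sum of the unit vectors: (0.4953)·(0.0832,0.9246,-0.3717) + (0.5772)·(-0.1085,0.4507,-0.8860) = (-0.0214, 0.7182, -0.6955).
Converting back: φ = atan2(z, √(x²+y²)) = -44.07°, λ = atan2(y, x) = 91.71°.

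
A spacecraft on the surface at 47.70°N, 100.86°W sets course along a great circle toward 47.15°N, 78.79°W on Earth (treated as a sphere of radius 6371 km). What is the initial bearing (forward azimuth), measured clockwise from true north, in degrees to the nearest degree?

Δλ = 22.070° = 0.3852 rad.
y = sin Δλ · cos φ₂ = (0.3757)(0.6801) = 0.2555
x = cos φ₁ sin φ₂ − sin φ₁ cos φ₂ cos Δλ = (0.6730)(0.7331) − (0.7396)(0.6801)(0.9267) = 0.0273
θ = atan2(y, x) = 83.91°, so the bearing is 84°.

84°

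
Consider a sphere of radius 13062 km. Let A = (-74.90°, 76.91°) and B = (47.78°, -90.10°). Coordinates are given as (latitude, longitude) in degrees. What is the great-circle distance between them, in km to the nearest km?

34726 km

With latitudes φ₁ = -74.900°, φ₂ = 47.780° and longitude difference Δλ = -167.010°:
cos c = sin φ₁ sin φ₂ + cos φ₁ cos φ₂ cos Δλ = (-0.9655)(0.7406) + (0.2605)(0.6720)(-0.9744) = -0.88557,
so c = arccos(-0.88557) = 2.65852 rad.
Distance = R·c = 13062 × 2.6585 ≈ 34726 km.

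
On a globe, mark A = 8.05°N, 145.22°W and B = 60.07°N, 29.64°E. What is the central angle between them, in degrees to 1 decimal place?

With latitudes φ₁ = 8.050°, φ₂ = 60.070° and longitude difference Δλ = 174.860°:
cos c = sin φ₁ sin φ₂ + cos φ₁ cos φ₂ cos Δλ = (0.1400)(0.8666) + (0.9901)(0.4989)(-0.9960) = -0.37068,
so c = arccos(-0.37068) = 1.95053 rad.
So the angular separation is 111.8°.

111.8°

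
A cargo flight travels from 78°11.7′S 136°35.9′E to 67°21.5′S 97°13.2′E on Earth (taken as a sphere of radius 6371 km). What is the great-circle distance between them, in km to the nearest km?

Let φ₁ = -1.3648 rad, φ₂ = -1.1756 rad, and Δλ = -0.6873 rad.
cos c = sin φ₁ sin φ₂ + cos φ₁ cos φ₂ cos Δλ = (-0.9788)(-0.9229) + (0.2046)(0.3850)(0.7730) = 0.96429,
so c = arccos(0.96429) = 0.26806 rad.
Distance = R·c = 6371 × 0.2681 ≈ 1708 km.

1708 km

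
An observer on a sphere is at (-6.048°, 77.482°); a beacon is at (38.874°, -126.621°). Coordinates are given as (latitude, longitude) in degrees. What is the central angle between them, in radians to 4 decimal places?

2.4541 rad

With latitudes φ₁ = -6.048°, φ₂ = 38.874° and longitude difference Δλ = 155.897°:
cos c = sin φ₁ sin φ₂ + cos φ₁ cos φ₂ cos Δλ = (-0.1054)(0.6276) + (0.9944)(0.7785)(-0.9128) = -0.77282,
so c = arccos(-0.77282) = 2.45407 rad.
So the angular separation is 2.4541 rad.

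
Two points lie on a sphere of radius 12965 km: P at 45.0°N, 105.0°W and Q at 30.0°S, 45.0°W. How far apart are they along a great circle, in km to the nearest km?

20980 km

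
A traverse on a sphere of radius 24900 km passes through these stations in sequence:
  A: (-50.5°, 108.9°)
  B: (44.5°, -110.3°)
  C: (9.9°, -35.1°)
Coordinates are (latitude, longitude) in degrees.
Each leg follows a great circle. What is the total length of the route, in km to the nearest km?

Leg A→B: central angle 2.6735 rad, distance 66569.5 km.
Leg B→C: central angle 1.2661 rad, distance 31526.2 km.
Total: 66569.5 + 31526.2 ≈ 98096 km.

98096 km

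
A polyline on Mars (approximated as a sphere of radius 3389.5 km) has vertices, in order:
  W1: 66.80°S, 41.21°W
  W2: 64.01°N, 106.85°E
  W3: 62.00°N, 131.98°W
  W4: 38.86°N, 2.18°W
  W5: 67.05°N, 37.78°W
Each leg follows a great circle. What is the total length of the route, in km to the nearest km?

18869 km

Leg W1→W2: central angle 2.9073 rad, distance 9854.3 km.
Leg W2→W3: central angle 0.8132 rad, distance 2756.4 km.
Leg W3→W4: central angle 1.2451 rad, distance 4220.2 km.
Leg W4→W5: central angle 0.6012 rad, distance 2037.9 km.
Total: 9854.3 + 2756.4 + 4220.2 + 2037.9 ≈ 18869 km.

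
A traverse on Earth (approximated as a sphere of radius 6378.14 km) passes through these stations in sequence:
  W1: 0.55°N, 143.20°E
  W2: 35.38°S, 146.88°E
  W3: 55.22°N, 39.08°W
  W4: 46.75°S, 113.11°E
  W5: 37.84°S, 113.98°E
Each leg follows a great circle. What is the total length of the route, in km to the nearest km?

40686 km

Leg W1→W2: central angle 0.6300 rad, distance 4017.9 km.
Leg W2→W3: central angle 2.7880 rad, distance 17782.2 km.
Leg W3→W4: central angle 2.8052 rad, distance 17891.9 km.
Leg W4→W5: central angle 0.1559 rad, distance 994.4 km.
Total: 4017.9 + 17782.2 + 17891.9 + 994.4 ≈ 40686 km.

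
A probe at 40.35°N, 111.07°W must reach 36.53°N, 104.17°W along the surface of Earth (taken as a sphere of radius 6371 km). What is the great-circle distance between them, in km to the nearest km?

In radians: φ₁ = 0.7042, φ₂ = 0.6376, Δλ = 6.900° = 0.1204 rad.
Haversine: a = sin²(Δφ/2) + cos φ₁ cos φ₂ sin²(Δλ/2) = 0.0011 + (0.7621)(0.8035)(0.0036) = 0.00333.
Central angle c = 2·arcsin(√a) = 0.11545 rad.
Distance = R·c = 6371 × 0.1155 ≈ 736 km.

736 km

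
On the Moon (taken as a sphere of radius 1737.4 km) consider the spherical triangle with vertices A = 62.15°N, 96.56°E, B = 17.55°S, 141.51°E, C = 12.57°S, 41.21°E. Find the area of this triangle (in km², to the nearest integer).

4670740 km²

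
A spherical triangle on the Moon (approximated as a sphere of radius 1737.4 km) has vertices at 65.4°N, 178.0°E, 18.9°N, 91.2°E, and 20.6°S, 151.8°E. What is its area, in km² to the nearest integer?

2976300 km²

Side lengths (central angles): a = 1.2443, b = 1.5411, c = 1.2488 rad; semiperimeter s = 2.0170.
By l'Huilier's theorem, tan(E/4) = √[tan(s/2) tan((s−a)/2) tan((s−b)/2) tan((s−c)/2)], giving spherical excess E = 0.9860 rad.
Area = E·R² = 0.9860 × (1737.4)² ≈ 2976300 km².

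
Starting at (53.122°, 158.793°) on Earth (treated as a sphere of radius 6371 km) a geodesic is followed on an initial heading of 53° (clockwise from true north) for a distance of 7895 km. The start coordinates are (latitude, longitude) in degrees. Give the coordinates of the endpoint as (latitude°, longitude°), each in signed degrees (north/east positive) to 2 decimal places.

Angular distance δ = d/R = 7895/6371 = 1.23921 rad; initial bearing θ = 0.9250 rad.
sin φ₂ = sin φ₁ cos δ + cos φ₁ sin δ cos θ = (0.7999)(0.3255) + (0.6001)(0.9455)(0.6018) = 0.6019, so φ₂ = 37.01°.
Δλ = atan2(sin θ sin δ cos φ₁, cos δ − sin φ₁ sin φ₂) = atan2(0.4532, -0.1559) = 108.987°.
λ₂ = 158.793° + 108.987° = 267.78° → -92.22° after wrapping to (−180°, 180°].

37.01°, -92.22°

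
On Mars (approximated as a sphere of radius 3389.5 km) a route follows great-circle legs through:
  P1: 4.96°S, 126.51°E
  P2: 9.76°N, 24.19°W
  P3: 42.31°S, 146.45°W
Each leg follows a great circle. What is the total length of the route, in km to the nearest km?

Leg P1→P2: central angle 2.6278 rad, distance 8906.9 km.
Leg P2→P3: central angle 2.0980 rad, distance 7111.2 km.
Total: 8906.9 + 7111.2 ≈ 16018 km.

16018 km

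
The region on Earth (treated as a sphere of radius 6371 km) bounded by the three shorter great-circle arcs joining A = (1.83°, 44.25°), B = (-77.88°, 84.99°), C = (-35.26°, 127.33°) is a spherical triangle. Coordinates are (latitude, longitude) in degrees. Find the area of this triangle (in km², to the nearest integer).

29300360 km²

Side lengths (central angles): a = 0.8077, b = 1.4908, c = 1.4427 rad; semiperimeter s = 1.8706.
By l'Huilier's theorem, tan(E/4) = √[tan(s/2) tan((s−a)/2) tan((s−b)/2) tan((s−c)/2)], giving spherical excess E = 0.7219 rad.
Area = E·R² = 0.7219 × (6371)² ≈ 29300360 km².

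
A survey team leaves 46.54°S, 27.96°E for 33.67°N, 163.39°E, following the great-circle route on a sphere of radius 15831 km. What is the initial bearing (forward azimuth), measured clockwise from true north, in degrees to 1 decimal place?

94.8°

With φ₁ = -0.8123, φ₂ = 0.5877, Δλ = 2.3637 rad, the forward-azimuth formula gives
θ = atan2( sin Δλ cos φ₂ , cos φ₁ sin φ₂ − sin φ₁ cos φ₂ cos Δλ ) = atan2(0.5841, -0.0490) = 94.80°.
So the initial bearing is 94.8°.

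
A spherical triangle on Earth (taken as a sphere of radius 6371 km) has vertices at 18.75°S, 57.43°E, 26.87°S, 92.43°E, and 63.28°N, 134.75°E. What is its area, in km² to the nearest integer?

27140391 km²

Side lengths (central angles): a = 1.6781, b = 1.7657, c = 0.5786 rad; semiperimeter s = 2.0112.
By l'Huilier's theorem, tan(E/4) = √[tan(s/2) tan((s−a)/2) tan((s−b)/2) tan((s−c)/2)], giving spherical excess E = 0.6687 rad.
Area = E·R² = 0.6687 × (6371)² ≈ 27140391 km².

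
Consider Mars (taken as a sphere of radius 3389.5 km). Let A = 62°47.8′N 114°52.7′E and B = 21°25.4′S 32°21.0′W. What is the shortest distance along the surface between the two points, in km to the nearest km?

7871 km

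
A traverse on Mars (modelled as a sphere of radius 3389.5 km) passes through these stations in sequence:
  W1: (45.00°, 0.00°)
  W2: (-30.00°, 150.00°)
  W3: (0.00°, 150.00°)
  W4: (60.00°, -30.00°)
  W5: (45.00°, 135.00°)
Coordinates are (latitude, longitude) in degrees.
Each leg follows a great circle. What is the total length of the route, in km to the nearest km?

22267 km

Leg W1→W2: central angle 2.6549 rad, distance 8998.8 km.
Leg W2→W3: central angle 0.5236 rad, distance 1774.7 km.
Leg W3→W4: central angle 2.0944 rad, distance 7099.0 km.
Leg W4→W5: central angle 1.2965 rad, distance 4394.5 km.
Total: 8998.8 + 1774.7 + 7099.0 + 4394.5 ≈ 22267 km.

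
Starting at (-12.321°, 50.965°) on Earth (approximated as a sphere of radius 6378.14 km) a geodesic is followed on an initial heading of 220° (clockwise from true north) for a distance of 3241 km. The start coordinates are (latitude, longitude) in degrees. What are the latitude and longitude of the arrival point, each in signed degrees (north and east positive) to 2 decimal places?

-33.41°, 28.96°

Angular distance δ = d/R = 3241/6378.14 = 0.50814 rad; initial bearing θ = 3.8397 rad.
sin φ₂ = sin φ₁ cos δ + cos φ₁ sin δ cos θ = (-0.2134)(0.8737) + (0.9770)(0.4866)(-0.7660) = -0.5506, so φ₂ = -33.41°.
Δλ = atan2(sin θ sin δ cos φ₁, cos δ − sin φ₁ sin φ₂) = atan2(-0.3055, 0.7562) = -22.002°.
λ₂ = 50.965° − 22.002° = 28.96°.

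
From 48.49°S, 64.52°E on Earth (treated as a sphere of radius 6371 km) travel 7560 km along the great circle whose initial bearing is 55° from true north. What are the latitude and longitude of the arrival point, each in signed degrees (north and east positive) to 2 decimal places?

Angular distance δ = d/R = 7560/6371 = 1.18663 rad; initial bearing θ = 0.9599 rad.
sin φ₂ = sin φ₁ cos δ + cos φ₁ sin δ cos θ = (-0.7488)(0.3748) + (0.6628)(0.9271)(0.5736) = 0.0718, so φ₂ = 4.12°.
Δλ = atan2(sin θ sin δ cos φ₁, cos δ − sin φ₁ sin φ₂) = atan2(0.5033, 0.4285) = 49.588°.
λ₂ = 64.520° + 49.588° = 114.11°.

4.12°, 114.11°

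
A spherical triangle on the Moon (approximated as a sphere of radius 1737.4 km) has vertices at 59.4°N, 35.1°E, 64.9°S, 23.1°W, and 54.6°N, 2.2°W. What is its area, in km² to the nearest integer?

Side lengths (central angles): a = 2.1043, b = 0.3592, c = 2.2992 rad; semiperimeter s = 2.3814.
By l'Huilier's theorem, tan(E/4) = √[tan(s/2) tan((s−a)/2) tan((s−b)/2) tan((s−c)/2)], giving spherical excess E = 0.6006 rad.
Area = E·R² = 0.6006 × (1737.4)² ≈ 1813083 km².

1813083 km²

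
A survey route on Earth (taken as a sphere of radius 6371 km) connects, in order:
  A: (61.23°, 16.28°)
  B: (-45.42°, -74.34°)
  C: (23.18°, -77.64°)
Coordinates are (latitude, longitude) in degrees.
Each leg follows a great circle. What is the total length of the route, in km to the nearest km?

Leg A→B: central angle 2.2498 rad, distance 14333.4 km.
Leg B→C: central angle 1.1984 rad, distance 7635.3 km.
Total: 14333.4 + 7635.3 ≈ 21969 km.

21969 km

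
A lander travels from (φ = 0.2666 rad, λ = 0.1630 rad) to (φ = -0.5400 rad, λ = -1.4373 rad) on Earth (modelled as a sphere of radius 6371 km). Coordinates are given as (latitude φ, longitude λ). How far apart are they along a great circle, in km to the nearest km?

11030 km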